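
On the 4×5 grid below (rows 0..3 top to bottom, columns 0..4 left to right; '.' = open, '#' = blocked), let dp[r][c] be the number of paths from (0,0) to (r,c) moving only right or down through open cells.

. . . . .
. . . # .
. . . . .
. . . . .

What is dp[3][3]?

16

r\c   0   1   2   3   4
  0   1   1   1   1   1
  1   1   2   3   0   1
  2   1   3   6   6   7
  3   1   4  10  16  23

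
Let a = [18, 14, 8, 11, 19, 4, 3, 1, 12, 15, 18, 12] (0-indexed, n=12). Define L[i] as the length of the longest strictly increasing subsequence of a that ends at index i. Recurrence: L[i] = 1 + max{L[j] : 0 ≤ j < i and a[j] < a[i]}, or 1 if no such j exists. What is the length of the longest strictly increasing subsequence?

   i    0    1    2    3    4    5    6    7    8    9   10   11
a[i]   18   14    8   11   19    4    3    1   12   15   18   12
L[i]    1    1    1    2    3    1    1    1    3    4    5    3

5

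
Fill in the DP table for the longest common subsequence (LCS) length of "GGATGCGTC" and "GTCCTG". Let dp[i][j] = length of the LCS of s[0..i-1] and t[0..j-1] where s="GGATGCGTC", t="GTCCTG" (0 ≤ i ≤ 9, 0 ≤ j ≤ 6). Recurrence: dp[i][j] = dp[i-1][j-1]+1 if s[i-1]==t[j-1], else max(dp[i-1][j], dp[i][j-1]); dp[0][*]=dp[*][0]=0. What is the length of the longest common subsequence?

   ''  G  T  C  C  T  G
''  0  0  0  0  0  0  0
 G  0  1  1  1  1  1  1
 G  0  1  1  1  1  1  2
 A  0  1  1  1  1  1  2
 T  0  1  2  2  2  2  2
 G  0  1  2  2  2  2  3
 C  0  1  2  3  3  3  3
 G  0  1  2  3  3  3  4
 T  0  1  2  3  3  4  4
 C  0  1  2  3  4  4  4

4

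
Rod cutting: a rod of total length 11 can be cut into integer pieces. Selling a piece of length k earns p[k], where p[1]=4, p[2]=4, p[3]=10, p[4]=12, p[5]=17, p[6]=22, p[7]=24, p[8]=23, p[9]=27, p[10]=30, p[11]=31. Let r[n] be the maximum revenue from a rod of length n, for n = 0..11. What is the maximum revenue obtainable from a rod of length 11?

44

   n    0    1    2    3    4    5    6    7    8    9   10   11
r[n]    0    4    8   12   16   20   24   28   32   36   40   44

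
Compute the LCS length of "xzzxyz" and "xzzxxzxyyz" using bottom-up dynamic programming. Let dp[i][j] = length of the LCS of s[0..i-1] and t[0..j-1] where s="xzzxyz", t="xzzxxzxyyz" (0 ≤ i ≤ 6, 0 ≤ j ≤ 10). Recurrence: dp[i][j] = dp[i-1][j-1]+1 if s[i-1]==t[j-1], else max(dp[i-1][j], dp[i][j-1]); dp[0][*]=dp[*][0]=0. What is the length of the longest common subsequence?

   ''  x  z  z  x  x  z  x  y  y  z
''  0  0  0  0  0  0  0  0  0  0  0
 x  0  1  1  1  1  1  1  1  1  1  1
 z  0  1  2  2  2  2  2  2  2  2  2
 z  0  1  2  3  3  3  3  3  3  3  3
 x  0  1  2  3  4  4  4  4  4  4  4
 y  0  1  2  3  4  4  4  4  5  5  5
 z  0  1  2  3  4  4  5  5  5  5  6

6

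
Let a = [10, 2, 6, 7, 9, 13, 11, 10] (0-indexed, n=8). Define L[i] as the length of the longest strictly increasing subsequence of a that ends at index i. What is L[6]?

5

   i    0    1    2    3    4    5    6    7
a[i]   10    2    6    7    9   13   11   10
L[i]    1    1    2    3    4    5    5    5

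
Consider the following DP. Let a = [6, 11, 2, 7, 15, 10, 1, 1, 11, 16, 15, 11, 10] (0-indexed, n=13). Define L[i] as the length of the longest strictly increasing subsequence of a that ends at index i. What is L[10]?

   i    0    1    2    3    4    5    6    7    8    9   10   11   12
a[i]    6   11    2    7   15   10    1    1   11   16   15   11   10
L[i]    1    2    1    2    3    3    1    1    4    5    5    4    3

5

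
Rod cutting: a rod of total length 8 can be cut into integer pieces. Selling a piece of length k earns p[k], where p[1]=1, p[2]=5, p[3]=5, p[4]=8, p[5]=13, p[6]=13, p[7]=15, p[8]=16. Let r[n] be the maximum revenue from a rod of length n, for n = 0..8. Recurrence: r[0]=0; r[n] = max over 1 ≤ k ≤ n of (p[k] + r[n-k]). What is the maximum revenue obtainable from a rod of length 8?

20

   n    0    1    2    3    4    5    6    7    8
r[n]    0    1    5    6   10   13   15   18   20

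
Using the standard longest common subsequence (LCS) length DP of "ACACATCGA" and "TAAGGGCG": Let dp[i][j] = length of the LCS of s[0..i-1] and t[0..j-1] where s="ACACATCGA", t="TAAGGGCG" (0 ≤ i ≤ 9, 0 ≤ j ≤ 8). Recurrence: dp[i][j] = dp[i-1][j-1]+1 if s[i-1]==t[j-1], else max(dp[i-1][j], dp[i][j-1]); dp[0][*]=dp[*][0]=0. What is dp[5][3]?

2

   ''  T  A  A  G  G  G  C  G
''  0  0  0  0  0  0  0  0  0
 A  0  0  1  1  1  1  1  1  1
 C  0  0  1  1  1  1  1  2  2
 A  0  0  1  2  2  2  2  2  2
 C  0  0  1  2  2  2  2  3  3
 A  0  0  1  2  2  2  2  3  3
 T  0  1  1  2  2  2  2  3  3
 C  0  1  1  2  2  2  2  3  3
 G  0  1  1  2  3  3  3  3  4
 A  0  1  2  2  3  3  3  3  4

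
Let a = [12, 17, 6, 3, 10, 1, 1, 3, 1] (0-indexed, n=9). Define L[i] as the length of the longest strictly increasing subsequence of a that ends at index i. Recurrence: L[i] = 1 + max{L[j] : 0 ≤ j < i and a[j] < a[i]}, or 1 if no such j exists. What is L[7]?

2

   i    0    1    2    3    4    5    6    7    8
a[i]   12   17    6    3   10    1    1    3    1
L[i]    1    2    1    1    2    1    1    2    1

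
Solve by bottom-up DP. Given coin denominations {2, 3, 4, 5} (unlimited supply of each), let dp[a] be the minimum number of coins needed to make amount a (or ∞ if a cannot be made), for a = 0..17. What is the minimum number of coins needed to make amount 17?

 a  0  1  2  3  4  5  6  7  8  9 10 11 12 13 14 15 16 17
dp  0  -  1  1  1  1  2  2  2  2  2  3  3  3  3  3  4  4
(- denotes ∞ / unreachable)

4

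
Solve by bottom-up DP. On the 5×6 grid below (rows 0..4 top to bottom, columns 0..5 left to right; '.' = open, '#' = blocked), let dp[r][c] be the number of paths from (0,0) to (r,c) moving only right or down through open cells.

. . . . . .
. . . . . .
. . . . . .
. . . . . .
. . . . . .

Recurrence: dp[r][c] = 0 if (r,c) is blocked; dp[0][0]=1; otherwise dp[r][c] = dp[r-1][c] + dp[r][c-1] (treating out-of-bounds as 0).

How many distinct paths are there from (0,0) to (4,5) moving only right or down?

126

r\c   0   1   2   3   4   5
  0   1   1   1   1   1   1
  1   1   2   3   4   5   6
  2   1   3   6  10  15  21
  3   1   4  10  20  35  56
  4   1   5  15  35  70 126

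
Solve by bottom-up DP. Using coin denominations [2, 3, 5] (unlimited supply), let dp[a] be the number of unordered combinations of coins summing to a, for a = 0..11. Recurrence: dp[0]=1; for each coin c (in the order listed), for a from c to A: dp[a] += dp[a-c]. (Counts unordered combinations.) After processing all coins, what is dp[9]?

after  coin     0     1     2     3     4     5     6     7     8     9    10    11
          2     1     0     1     0     1     0     1     0     1     0     1     0
          3     1     0     1     1     1     1     2     1     2     2     2     2
          5     1     0     1     1     1     2     2     2     3     3     4     4

3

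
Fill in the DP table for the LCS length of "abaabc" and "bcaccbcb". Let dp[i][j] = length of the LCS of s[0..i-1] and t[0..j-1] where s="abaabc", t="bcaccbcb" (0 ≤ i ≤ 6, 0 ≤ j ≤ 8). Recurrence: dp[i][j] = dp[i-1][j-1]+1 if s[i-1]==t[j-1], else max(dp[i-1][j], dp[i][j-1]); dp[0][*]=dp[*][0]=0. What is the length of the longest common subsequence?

   ''  b  c  a  c  c  b  c  b
''  0  0  0  0  0  0  0  0  0
 a  0  0  0  1  1  1  1  1  1
 b  0  1  1  1  1  1  2  2  2
 a  0  1  1  2  2  2  2  2  2
 a  0  1  1  2  2  2  2  2  2
 b  0  1  1  2  2  2  3  3  3
 c  0  1  2  2  3  3  3  4  4

4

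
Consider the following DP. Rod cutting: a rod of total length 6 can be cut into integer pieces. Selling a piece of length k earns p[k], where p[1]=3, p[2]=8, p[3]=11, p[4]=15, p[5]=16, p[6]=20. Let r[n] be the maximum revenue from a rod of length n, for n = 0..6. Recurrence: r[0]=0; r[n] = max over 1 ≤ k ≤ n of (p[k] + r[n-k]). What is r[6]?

   n    0    1    2    3    4    5    6
r[n]    0    3    8   11   16   19   24

24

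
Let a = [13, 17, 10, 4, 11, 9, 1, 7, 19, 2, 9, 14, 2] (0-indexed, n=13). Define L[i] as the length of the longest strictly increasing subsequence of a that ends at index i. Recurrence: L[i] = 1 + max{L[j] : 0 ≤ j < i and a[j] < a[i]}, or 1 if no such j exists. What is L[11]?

4

   i    0    1    2    3    4    5    6    7    8    9   10   11   12
a[i]   13   17   10    4   11    9    1    7   19    2    9   14    2
L[i]    1    2    1    1    2    2    1    2    3    2    3    4    2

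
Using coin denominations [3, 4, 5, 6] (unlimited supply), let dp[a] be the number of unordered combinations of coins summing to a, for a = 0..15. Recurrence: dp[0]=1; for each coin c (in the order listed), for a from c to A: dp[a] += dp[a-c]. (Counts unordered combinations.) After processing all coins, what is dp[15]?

7

after  coin     0     1     2     3     4     5     6     7     8     9    10    11    12    13    14    15
          3     1     0     0     1     0     0     1     0     0     1     0     0     1     0     0     1
          4     1     0     0     1     1     0     1     1     1     1     1     1     2     1     1     2
          5     1     0     0     1     1     1     1     1     2     2     2     2     3     3     3     4
          6     1     0     0     1     1     1     2     1     2     3     3     3     5     4     5     7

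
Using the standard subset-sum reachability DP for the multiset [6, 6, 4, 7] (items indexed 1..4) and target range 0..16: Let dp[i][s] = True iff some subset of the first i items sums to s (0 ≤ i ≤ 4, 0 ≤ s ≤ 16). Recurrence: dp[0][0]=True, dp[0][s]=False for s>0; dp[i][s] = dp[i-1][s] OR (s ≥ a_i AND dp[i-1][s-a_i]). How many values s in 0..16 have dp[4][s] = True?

i\s   0   1   2   3   4   5   6   7   8   9  10  11  12  13  14  15  16
  0   T   F   F   F   F   F   F   F   F   F   F   F   F   F   F   F   F
  1   T   F   F   F   F   F   T   F   F   F   F   F   F   F   F   F   F
  2   T   F   F   F   F   F   T   F   F   F   F   F   T   F   F   F   F
  3   T   F   F   F   T   F   T   F   F   F   T   F   T   F   F   F   T
  4   T   F   F   F   T   F   T   T   F   F   T   T   T   T   F   F   T

9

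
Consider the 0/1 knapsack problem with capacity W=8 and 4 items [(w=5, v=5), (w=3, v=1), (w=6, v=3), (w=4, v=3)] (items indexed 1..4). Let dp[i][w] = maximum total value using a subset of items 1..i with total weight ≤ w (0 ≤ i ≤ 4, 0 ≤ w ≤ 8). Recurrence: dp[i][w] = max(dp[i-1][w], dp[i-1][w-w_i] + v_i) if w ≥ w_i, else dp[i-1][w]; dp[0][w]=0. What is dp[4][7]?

5

i\w   0   1   2   3   4   5   6   7   8
  0   0   0   0   0   0   0   0   0   0
  1   0   0   0   0   0   5   5   5   5
  2   0   0   0   1   1   5   5   5   6
  3   0   0   0   1   1   5   5   5   6
  4   0   0   0   1   3   5   5   5   6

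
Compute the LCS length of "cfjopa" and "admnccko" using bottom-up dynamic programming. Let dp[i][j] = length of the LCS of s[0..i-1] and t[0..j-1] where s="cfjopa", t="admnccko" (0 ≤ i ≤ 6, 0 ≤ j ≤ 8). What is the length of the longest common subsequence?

   ''  a  d  m  n  c  c  k  o
''  0  0  0  0  0  0  0  0  0
 c  0  0  0  0  0  1  1  1  1
 f  0  0  0  0  0  1  1  1  1
 j  0  0  0  0  0  1  1  1  1
 o  0  0  0  0  0  1  1  1  2
 p  0  0  0  0  0  1  1  1  2
 a  0  1  1  1  1  1  1  1  2

2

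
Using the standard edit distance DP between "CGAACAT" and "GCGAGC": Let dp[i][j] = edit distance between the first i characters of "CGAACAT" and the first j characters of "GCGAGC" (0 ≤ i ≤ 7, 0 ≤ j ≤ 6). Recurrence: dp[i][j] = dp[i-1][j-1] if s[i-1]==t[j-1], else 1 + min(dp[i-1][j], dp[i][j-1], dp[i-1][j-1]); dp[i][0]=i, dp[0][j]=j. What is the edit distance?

4

   ''  G  C  G  A  G  C
''  0  1  2  3  4  5  6
 C  1  1  1  2  3  4  5
 G  2  1  2  1  2  3  4
 A  3  2  2  2  1  2  3
 A  4  3  3  3  2  2  3
 C  5  4  3  4  3  3  2
 A  6  5  4  4  4  4  3
 T  7  6  5  5  5  5  4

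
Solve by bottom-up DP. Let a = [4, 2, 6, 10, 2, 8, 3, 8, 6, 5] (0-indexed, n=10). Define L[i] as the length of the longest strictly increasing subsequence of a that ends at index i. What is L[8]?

3

   i    0    1    2    3    4    5    6    7    8    9
a[i]    4    2    6   10    2    8    3    8    6    5
L[i]    1    1    2    3    1    3    2    3    3    3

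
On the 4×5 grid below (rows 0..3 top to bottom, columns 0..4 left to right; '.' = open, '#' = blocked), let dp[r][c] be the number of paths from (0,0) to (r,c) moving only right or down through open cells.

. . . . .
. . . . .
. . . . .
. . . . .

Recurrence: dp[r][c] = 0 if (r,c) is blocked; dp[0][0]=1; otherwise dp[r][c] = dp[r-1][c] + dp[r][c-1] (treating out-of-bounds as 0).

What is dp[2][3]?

r\c   0   1   2   3   4
  0   1   1   1   1   1
  1   1   2   3   4   5
  2   1   3   6  10  15
  3   1   4  10  20  35

10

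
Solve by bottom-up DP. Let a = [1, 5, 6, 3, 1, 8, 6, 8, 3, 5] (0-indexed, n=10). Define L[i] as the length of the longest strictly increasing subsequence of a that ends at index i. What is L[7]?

4

   i    0    1    2    3    4    5    6    7    8    9
a[i]    1    5    6    3    1    8    6    8    3    5
L[i]    1    2    3    2    1    4    3    4    2    3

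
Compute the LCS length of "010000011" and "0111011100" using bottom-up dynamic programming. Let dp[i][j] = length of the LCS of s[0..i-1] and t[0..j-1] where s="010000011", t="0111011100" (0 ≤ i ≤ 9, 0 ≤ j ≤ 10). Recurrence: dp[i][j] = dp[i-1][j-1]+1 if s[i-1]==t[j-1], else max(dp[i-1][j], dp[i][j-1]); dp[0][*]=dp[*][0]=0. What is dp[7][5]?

3

   ''  0  1  1  1  0  1  1  1  0  0
''  0  0  0  0  0  0  0  0  0  0  0
 0  0  1  1  1  1  1  1  1  1  1  1
 1  0  1  2  2  2  2  2  2  2  2  2
 0  0  1  2  2  2  3  3  3  3  3  3
 0  0  1  2  2  2  3  3  3  3  4  4
 0  0  1  2  2  2  3  3  3  3  4  5
 0  0  1  2  2  2  3  3  3  3  4  5
 0  0  1  2  2  2  3  3  3  3  4  5
 1  0  1  2  3  3  3  4  4  4  4  5
 1  0  1  2  3  4  4  4  5  5  5  5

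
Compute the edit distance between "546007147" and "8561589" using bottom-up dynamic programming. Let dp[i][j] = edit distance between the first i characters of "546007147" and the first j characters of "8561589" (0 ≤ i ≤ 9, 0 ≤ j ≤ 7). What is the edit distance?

   ''  8  5  6  1  5  8  9
''  0  1  2  3  4  5  6  7
 5  1  1  1  2  3  4  5  6
 4  2  2  2  2  3  4  5  6
 6  3  3  3  2  3  4  5  6
 0  4  4  4  3  3  4  5  6
 0  5  5  5  4  4  4  5  6
 7  6  6  6  5  5  5  5  6
 1  7  7  7  6  5  6  6  6
 4  8  8  8  7  6  6  7  7
 7  9  9  9  8  7  7  7  8

8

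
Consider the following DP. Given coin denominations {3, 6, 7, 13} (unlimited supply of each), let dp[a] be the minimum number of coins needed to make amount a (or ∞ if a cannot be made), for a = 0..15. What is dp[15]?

3

 a  0  1  2  3  4  5  6  7  8  9 10 11 12 13 14 15
dp  0  -  -  1  -  -  1  1  -  2  2  -  2  1  2  3
(- denotes ∞ / unreachable)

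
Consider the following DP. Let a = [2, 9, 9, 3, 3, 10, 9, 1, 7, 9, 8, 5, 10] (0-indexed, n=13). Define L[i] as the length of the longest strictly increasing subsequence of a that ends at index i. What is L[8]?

   i    0    1    2    3    4    5    6    7    8    9   10   11   12
a[i]    2    9    9    3    3   10    9    1    7    9    8    5   10
L[i]    1    2    2    2    2    3    3    1    3    4    4    3    5

3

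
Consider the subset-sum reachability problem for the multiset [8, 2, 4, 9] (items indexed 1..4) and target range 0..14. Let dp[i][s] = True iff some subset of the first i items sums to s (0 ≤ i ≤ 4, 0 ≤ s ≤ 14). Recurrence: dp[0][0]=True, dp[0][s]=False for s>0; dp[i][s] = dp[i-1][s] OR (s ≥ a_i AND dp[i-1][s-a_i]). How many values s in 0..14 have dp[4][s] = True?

11

i\s   0   1   2   3   4   5   6   7   8   9  10  11  12  13  14
  0   T   F   F   F   F   F   F   F   F   F   F   F   F   F   F
  1   T   F   F   F   F   F   F   F   T   F   F   F   F   F   F
  2   T   F   T   F   F   F   F   F   T   F   T   F   F   F   F
  3   T   F   T   F   T   F   T   F   T   F   T   F   T   F   T
  4   T   F   T   F   T   F   T   F   T   T   T   T   T   T   T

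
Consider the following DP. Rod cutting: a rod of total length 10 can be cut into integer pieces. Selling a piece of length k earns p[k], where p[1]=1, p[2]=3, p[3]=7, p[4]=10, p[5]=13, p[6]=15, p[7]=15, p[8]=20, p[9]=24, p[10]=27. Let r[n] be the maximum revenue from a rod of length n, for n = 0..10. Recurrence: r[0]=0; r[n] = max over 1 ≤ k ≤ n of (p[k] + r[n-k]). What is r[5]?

   n    0    1    2    3    4    5    6    7    8    9   10
r[n]    0    1    3    7   10   13   15   17   20   24   27

13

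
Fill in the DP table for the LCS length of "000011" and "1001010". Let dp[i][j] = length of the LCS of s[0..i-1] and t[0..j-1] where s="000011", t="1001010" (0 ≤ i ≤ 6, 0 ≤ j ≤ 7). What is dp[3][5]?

3

   ''  1  0  0  1  0  1  0
''  0  0  0  0  0  0  0  0
 0  0  0  1  1  1  1  1  1
 0  0  0  1  2  2  2  2  2
 0  0  0  1  2  2  3  3  3
 0  0  0  1  2  2  3  3  4
 1  0  1  1  2  3  3  4  4
 1  0  1  1  2  3  3  4  4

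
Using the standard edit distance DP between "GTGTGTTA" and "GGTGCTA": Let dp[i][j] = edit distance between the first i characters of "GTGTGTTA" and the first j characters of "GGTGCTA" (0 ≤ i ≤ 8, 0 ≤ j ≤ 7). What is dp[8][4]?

4

   ''  G  G  T  G  C  T  A
''  0  1  2  3  4  5  6  7
 G  1  0  1  2  3  4  5  6
 T  2  1  1  1  2  3  4  5
 G  3  2  1  2  1  2  3  4
 T  4  3  2  1  2  2  2  3
 G  5  4  3  2  1  2  3  3
 T  6  5  4  3  2  2  2  3
 T  7  6  5  4  3  3  2  3
 A  8  7  6  5  4  4  3  2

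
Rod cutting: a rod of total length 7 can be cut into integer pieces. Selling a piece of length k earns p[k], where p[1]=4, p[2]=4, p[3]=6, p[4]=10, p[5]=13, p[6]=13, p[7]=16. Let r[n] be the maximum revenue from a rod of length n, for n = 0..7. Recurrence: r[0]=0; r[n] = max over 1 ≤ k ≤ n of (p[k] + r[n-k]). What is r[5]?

20

   n    0    1    2    3    4    5    6    7
r[n]    0    4    8   12   16   20   24   28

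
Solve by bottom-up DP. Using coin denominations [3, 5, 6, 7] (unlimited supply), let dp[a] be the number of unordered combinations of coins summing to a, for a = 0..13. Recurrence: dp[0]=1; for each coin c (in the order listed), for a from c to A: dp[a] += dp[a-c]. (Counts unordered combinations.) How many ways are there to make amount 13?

3

after  coin     0     1     2     3     4     5     6     7     8     9    10    11    12    13
          3     1     0     0     1     0     0     1     0     0     1     0     0     1     0
          5     1     0     0     1     0     1     1     0     1     1     1     1     1     1
          6     1     0     0     1     0     1     2     0     1     2     1     2     3     1
          7     1     0     0     1     0     1     2     1     1     2     2     2     4     3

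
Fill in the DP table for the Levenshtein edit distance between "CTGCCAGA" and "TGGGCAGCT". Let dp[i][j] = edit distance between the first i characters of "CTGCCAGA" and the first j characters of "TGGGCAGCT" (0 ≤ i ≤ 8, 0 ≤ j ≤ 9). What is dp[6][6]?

   ''  T  G  G  G  C  A  G  C  T
''  0  1  2  3  4  5  6  7  8  9
 C  1  1  2  3  4  4  5  6  7  8
 T  2  1  2  3  4  5  5  6  7  7
 G  3  2  1  2  3  4  5  5  6  7
 C  4  3  2  2  3  3  4  5  5  6
 C  5  4  3  3  3  3  4  5  5  6
 A  6  5  4  4  4  4  3  4  5  6
 G  7  6  5  4  4  5  4  3  4  5
 A  8  7  6  5  5  5  5  4  4  5

3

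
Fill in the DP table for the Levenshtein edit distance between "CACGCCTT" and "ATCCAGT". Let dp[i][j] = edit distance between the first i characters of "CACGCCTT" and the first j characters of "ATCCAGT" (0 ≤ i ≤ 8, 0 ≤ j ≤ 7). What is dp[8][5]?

   ''  A  T  C  C  A  G  T
''  0  1  2  3  4  5  6  7
 C  1  1  2  2  3  4  5  6
 A  2  1  2  3  3  3  4  5
 C  3  2  2  2  3  4  4  5
 G  4  3  3  3  3  4  4  5
 C  5  4  4  3  3  4  5  5
 C  6  5  5  4  3  4  5  6
 T  7  6  5  5  4  4  5  5
 T  8  7  6  6  5  5  5  5

5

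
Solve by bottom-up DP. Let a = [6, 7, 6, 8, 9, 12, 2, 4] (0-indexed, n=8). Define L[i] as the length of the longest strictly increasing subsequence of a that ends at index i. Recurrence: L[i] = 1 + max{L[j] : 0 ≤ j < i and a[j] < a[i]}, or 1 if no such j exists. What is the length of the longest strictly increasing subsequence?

5

   i    0    1    2    3    4    5    6    7
a[i]    6    7    6    8    9   12    2    4
L[i]    1    2    1    3    4    5    1    2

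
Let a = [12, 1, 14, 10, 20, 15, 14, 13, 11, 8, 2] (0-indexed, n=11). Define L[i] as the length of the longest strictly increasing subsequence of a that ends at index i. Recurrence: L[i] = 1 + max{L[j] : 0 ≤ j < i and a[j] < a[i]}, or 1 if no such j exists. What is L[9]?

2

   i    0    1    2    3    4    5    6    7    8    9   10
a[i]   12    1   14   10   20   15   14   13   11    8    2
L[i]    1    1    2    2    3    3    3    3    3    2    2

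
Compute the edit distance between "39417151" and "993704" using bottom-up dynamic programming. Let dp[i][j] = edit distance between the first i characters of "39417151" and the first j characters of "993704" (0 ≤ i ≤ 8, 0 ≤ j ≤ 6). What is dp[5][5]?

4

   ''  9  9  3  7  0  4
''  0  1  2  3  4  5  6
 3  1  1  2  2  3  4  5
 9  2  1  1  2  3  4  5
 4  3  2  2  2  3  4  4
 1  4  3  3  3  3  4  5
 7  5  4  4  4  3  4  5
 1  6  5  5  5  4  4  5
 5  7  6  6  6  5  5  5
 1  8  7  7  7  6  6  6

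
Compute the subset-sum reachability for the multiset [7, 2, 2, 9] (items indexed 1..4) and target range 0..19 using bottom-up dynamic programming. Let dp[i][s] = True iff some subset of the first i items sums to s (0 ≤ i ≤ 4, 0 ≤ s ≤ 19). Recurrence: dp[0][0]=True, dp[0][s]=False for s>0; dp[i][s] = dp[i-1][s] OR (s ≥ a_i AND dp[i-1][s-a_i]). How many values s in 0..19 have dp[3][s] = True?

i\s   0   1   2   3   4   5   6   7   8   9  10  11  12  13  14  15  16  17  18  19
  0   T   F   F   F   F   F   F   F   F   F   F   F   F   F   F   F   F   F   F   F
  1   T   F   F   F   F   F   F   T   F   F   F   F   F   F   F   F   F   F   F   F
  2   T   F   T   F   F   F   F   T   F   T   F   F   F   F   F   F   F   F   F   F
  3   T   F   T   F   T   F   F   T   F   T   F   T   F   F   F   F   F   F   F   F
  4   T   F   T   F   T   F   F   T   F   T   F   T   F   T   F   F   T   F   T   F

6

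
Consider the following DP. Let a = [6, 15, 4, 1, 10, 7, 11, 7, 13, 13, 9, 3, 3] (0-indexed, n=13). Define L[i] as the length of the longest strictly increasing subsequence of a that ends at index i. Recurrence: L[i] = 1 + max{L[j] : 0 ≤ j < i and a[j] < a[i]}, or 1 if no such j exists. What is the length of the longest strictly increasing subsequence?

   i    0    1    2    3    4    5    6    7    8    9   10   11   12
a[i]    6   15    4    1   10    7   11    7   13   13    9    3    3
L[i]    1    2    1    1    2    2    3    2    4    4    3    2    2

4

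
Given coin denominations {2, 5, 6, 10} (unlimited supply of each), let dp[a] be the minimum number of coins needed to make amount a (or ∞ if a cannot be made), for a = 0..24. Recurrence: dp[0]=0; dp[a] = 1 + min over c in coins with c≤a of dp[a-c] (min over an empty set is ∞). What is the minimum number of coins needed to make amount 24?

4

 a  0  1  2  3  4  5  6  7  8  9 10 11 12 13 14 15 16 17 18 19 20 21 22 23 24
dp  0  -  1  -  2  1  1  2  2  3  1  2  2  3  3  2  2  3  3  4  2  3  3  4  4
(- denotes ∞ / unreachable)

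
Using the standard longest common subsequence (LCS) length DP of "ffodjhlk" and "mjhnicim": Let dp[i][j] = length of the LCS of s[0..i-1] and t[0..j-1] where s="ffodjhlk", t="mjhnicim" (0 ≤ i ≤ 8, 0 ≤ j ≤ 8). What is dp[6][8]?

2

   ''  m  j  h  n  i  c  i  m
''  0  0  0  0  0  0  0  0  0
 f  0  0  0  0  0  0  0  0  0
 f  0  0  0  0  0  0  0  0  0
 o  0  0  0  0  0  0  0  0  0
 d  0  0  0  0  0  0  0  0  0
 j  0  0  1  1  1  1  1  1  1
 h  0  0  1  2  2  2  2  2  2
 l  0  0  1  2  2  2  2  2  2
 k  0  0  1  2  2  2  2  2  2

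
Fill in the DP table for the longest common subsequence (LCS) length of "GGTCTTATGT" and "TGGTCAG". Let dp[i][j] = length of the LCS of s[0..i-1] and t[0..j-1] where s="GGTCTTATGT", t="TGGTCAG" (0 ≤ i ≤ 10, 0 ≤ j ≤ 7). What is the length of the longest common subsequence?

6

   ''  T  G  G  T  C  A  G
''  0  0  0  0  0  0  0  0
 G  0  0  1  1  1  1  1  1
 G  0  0  1  2  2  2  2  2
 T  0  1  1  2  3  3  3  3
 C  0  1  1  2  3  4  4  4
 T  0  1  1  2  3  4  4  4
 T  0  1  1  2  3  4  4  4
 A  0  1  1  2  3  4  5  5
 T  0  1  1  2  3  4  5  5
 G  0  1  2  2  3  4  5  6
 T  0  1  2  2  3  4  5  6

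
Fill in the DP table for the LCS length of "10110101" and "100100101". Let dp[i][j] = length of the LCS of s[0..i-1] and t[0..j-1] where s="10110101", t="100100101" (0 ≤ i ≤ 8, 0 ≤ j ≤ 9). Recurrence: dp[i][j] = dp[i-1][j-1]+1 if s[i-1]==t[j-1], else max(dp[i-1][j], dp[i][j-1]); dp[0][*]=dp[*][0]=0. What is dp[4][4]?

3

   ''  1  0  0  1  0  0  1  0  1
''  0  0  0  0  0  0  0  0  0  0
 1  0  1  1  1  1  1  1  1  1  1
 0  0  1  2  2  2  2  2  2  2  2
 1  0  1  2  2  3  3  3  3  3  3
 1  0  1  2  2  3  3  3  4  4  4
 0  0  1  2  3  3  4  4  4  5  5
 1  0  1  2  3  4  4  4  5  5  6
 0  0  1  2  3  4  5  5  5  6  6
 1  0  1  2  3  4  5  5  6  6  7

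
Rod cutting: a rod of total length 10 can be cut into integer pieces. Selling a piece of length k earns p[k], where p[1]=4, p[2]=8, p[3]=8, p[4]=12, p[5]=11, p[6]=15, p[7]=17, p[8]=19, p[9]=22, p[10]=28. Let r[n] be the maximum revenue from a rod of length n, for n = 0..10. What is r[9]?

   n    0    1    2    3    4    5    6    7    8    9   10
r[n]    0    4    8   12   16   20   24   28   32   36   40

36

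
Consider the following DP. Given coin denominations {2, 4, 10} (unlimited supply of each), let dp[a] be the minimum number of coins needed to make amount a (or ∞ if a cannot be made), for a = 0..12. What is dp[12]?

2

 a  0  1  2  3  4  5  6  7  8  9 10 11 12
dp  0  -  1  -  1  -  2  -  2  -  1  -  2
(- denotes ∞ / unreachable)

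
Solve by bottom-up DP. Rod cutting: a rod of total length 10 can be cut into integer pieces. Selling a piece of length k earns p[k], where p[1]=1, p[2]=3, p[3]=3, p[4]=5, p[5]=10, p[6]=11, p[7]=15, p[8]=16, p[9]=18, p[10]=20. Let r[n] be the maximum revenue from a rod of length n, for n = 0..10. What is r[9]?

18

   n    0    1    2    3    4    5    6    7    8    9   10
r[n]    0    1    3    4    6   10   11   15   16   18   20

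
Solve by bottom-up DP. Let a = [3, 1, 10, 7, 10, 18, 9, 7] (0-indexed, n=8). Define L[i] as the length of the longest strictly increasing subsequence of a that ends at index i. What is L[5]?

4

   i    0    1    2    3    4    5    6    7
a[i]    3    1   10    7   10   18    9    7
L[i]    1    1    2    2    3    4    3    2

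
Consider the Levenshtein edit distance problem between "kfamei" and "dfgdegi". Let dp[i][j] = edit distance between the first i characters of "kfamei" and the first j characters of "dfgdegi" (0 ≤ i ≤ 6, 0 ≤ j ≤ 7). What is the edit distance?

4

   ''  d  f  g  d  e  g  i
''  0  1  2  3  4  5  6  7
 k  1  1  2  3  4  5  6  7
 f  2  2  1  2  3  4  5  6
 a  3  3  2  2  3  4  5  6
 m  4  4  3  3  3  4  5  6
 e  5  5  4  4  4  3  4  5
 i  6  6  5  5  5  4  4  4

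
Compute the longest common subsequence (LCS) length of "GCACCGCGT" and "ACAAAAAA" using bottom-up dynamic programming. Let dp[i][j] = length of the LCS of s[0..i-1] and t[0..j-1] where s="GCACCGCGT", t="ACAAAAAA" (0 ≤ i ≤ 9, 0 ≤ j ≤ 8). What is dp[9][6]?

   ''  A  C  A  A  A  A  A  A
''  0  0  0  0  0  0  0  0  0
 G  0  0  0  0  0  0  0  0  0
 C  0  0  1  1  1  1  1  1  1
 A  0  1  1  2  2  2  2  2  2
 C  0  1  2  2  2  2  2  2  2
 C  0  1  2  2  2  2  2  2  2
 G  0  1  2  2  2  2  2  2  2
 C  0  1  2  2  2  2  2  2  2
 G  0  1  2  2  2  2  2  2  2
 T  0  1  2  2  2  2  2  2  2

2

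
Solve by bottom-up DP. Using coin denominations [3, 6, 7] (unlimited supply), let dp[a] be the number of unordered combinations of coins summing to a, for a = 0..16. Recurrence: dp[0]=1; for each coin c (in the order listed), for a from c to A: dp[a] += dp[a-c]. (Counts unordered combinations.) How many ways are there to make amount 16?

after  coin     0     1     2     3     4     5     6     7     8     9    10    11    12    13    14    15    16
          3     1     0     0     1     0     0     1     0     0     1     0     0     1     0     0     1     0
          6     1     0     0     1     0     0     2     0     0     2     0     0     3     0     0     3     0
          7     1     0     0     1     0     0     2     1     0     2     1     0     3     2     1     3     2

2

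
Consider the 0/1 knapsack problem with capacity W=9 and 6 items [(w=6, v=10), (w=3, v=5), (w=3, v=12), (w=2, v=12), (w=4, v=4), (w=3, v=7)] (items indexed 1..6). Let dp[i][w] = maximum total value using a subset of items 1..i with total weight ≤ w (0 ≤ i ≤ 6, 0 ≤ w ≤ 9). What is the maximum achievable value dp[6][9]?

31

i\w   0   1   2   3   4   5   6   7   8   9
  0   0   0   0   0   0   0   0   0   0   0
  1   0   0   0   0   0   0  10  10  10  10
  2   0   0   0   5   5   5  10  10  10  15
  3   0   0   0  12  12  12  17  17  17  22
  4   0   0  12  12  12  24  24  24  29  29
  5   0   0  12  12  12  24  24  24  29  29
  6   0   0  12  12  12  24  24  24  31  31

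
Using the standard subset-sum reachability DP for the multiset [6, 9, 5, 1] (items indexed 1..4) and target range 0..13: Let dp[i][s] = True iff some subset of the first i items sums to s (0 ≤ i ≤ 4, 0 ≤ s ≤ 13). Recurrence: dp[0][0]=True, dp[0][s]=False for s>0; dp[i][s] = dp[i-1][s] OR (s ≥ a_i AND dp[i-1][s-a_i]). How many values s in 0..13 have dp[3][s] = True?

5

i\s   0   1   2   3   4   5   6   7   8   9  10  11  12  13
  0   T   F   F   F   F   F   F   F   F   F   F   F   F   F
  1   T   F   F   F   F   F   T   F   F   F   F   F   F   F
  2   T   F   F   F   F   F   T   F   F   T   F   F   F   F
  3   T   F   F   F   F   T   T   F   F   T   F   T   F   F
  4   T   T   F   F   F   T   T   T   F   T   T   T   T   F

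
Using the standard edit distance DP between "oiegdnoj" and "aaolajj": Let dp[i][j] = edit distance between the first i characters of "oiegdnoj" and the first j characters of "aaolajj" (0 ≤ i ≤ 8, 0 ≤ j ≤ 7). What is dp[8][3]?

7

   ''  a  a  o  l  a  j  j
''  0  1  2  3  4  5  6  7
 o  1  1  2  2  3  4  5  6
 i  2  2  2  3  3  4  5  6
 e  3  3  3  3  4  4  5  6
 g  4  4  4  4  4  5  5  6
 d  5  5  5  5  5  5  6  6
 n  6  6  6  6  6  6  6  7
 o  7  7  7  6  7  7  7  7
 j  8  8  8  7  7  8  7  7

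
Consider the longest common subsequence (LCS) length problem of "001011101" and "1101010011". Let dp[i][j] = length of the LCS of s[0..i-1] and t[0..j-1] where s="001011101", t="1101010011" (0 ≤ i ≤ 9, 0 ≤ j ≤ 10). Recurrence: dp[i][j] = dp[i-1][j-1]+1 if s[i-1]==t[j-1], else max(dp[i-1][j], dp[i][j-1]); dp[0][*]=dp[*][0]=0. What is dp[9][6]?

   ''  1  1  0  1  0  1  0  0  1  1
''  0  0  0  0  0  0  0  0  0  0  0
 0  0  0  0  1  1  1  1  1  1  1  1
 0  0  0  0  1  1  2  2  2  2  2  2
 1  0  1  1  1  2  2  3  3  3  3  3
 0  0  1  1  2  2  3  3  4  4  4  4
 1  0  1  2  2  3  3  4  4  4  5  5
 1  0  1  2  2  3  3  4  4  4  5  6
 1  0  1  2  2  3  3  4  4  4  5  6
 0  0  1  2  3  3  4  4  5  5  5  6
 1  0  1  2  3  4  4  5  5  5  6  6

5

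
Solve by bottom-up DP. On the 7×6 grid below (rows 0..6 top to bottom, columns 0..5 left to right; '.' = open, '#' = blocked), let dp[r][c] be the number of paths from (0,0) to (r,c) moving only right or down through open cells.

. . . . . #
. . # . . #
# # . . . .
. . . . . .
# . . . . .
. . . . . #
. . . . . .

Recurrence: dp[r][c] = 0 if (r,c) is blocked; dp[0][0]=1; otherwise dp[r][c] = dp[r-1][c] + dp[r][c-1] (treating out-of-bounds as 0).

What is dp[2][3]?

r\c   0   1   2   3   4   5
  0   1   1   1   1   1   0
  1   1   2   0   1   2   0
  2   0   0   0   1   3   3
  3   0   0   0   1   4   7
  4   0   0   0   1   5  12
  5   0   0   0   1   6   0
  6   0   0   0   1   7   7

1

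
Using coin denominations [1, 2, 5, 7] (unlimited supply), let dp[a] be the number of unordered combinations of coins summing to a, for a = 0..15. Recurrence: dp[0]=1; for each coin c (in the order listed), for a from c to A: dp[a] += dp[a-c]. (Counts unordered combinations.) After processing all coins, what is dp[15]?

after  coin     0     1     2     3     4     5     6     7     8     9    10    11    12    13    14    15
          1     1     1     1     1     1     1     1     1     1     1     1     1     1     1     1     1
          2     1     1     2     2     3     3     4     4     5     5     6     6     7     7     8     8
          5     1     1     2     2     3     4     5     6     7     8    10    11    13    14    16    18
          7     1     1     2     2     3     4     5     7     8    10    12    14    17    19    23    26

26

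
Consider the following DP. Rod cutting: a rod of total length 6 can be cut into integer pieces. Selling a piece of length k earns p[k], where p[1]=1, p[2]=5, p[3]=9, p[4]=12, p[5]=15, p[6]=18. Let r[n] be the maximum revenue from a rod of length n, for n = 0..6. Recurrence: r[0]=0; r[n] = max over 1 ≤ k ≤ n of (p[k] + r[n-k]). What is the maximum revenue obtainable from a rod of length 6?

18

   n    0    1    2    3    4    5    6
r[n]    0    1    5    9   12   15   18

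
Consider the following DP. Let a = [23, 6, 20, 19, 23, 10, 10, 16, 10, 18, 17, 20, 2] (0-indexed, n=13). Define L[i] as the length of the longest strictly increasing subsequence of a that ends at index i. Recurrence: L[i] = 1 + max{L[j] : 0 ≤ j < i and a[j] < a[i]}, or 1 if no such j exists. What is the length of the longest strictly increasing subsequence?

   i    0    1    2    3    4    5    6    7    8    9   10   11   12
a[i]   23    6   20   19   23   10   10   16   10   18   17   20    2
L[i]    1    1    2    2    3    2    2    3    2    4    4    5    1

5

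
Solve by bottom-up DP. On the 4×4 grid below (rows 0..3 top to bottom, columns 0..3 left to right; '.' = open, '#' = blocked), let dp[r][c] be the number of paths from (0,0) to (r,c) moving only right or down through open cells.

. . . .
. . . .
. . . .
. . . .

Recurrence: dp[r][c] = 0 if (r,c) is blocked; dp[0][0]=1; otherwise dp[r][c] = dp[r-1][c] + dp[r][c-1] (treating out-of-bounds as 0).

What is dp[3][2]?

10

r\c   0   1   2   3
  0   1   1   1   1
  1   1   2   3   4
  2   1   3   6  10
  3   1   4  10  20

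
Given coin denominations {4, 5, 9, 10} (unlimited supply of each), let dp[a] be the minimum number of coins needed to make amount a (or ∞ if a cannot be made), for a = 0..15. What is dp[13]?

 a  0  1  2  3  4  5  6  7  8  9 10 11 12 13 14 15
dp  0  -  -  -  1  1  -  -  2  1  1  -  3  2  2  2
(- denotes ∞ / unreachable)

2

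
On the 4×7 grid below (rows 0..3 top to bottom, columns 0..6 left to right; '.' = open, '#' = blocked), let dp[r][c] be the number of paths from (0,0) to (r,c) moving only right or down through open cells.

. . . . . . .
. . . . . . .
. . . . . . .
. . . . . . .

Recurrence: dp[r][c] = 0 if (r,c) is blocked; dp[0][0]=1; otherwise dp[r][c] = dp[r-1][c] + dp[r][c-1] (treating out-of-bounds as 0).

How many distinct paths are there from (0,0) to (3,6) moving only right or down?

84

r\c   0   1   2   3   4   5   6
  0   1   1   1   1   1   1   1
  1   1   2   3   4   5   6   7
  2   1   3   6  10  15  21  28
  3   1   4  10  20  35  56  84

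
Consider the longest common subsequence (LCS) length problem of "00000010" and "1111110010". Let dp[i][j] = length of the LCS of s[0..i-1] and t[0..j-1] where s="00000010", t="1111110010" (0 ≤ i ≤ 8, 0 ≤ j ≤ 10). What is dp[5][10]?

   ''  1  1  1  1  1  1  0  0  1  0
''  0  0  0  0  0  0  0  0  0  0  0
 0  0  0  0  0  0  0  0  1  1  1  1
 0  0  0  0  0  0  0  0  1  2  2  2
 0  0  0  0  0  0  0  0  1  2  2  3
 0  0  0  0  0  0  0  0  1  2  2  3
 0  0  0  0  0  0  0  0  1  2  2  3
 0  0  0  0  0  0  0  0  1  2  2  3
 1  0  1  1  1  1  1  1  1  2  3  3
 0  0  1  1  1  1  1  1  2  2  3  4

3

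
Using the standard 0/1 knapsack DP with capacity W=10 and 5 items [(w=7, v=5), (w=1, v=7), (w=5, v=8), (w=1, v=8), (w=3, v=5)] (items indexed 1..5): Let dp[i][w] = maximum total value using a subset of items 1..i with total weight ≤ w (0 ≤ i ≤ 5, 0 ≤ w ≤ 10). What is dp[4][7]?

23

i\w   0   1   2   3   4   5   6   7   8   9  10
  0   0   0   0   0   0   0   0   0   0   0   0
  1   0   0   0   0   0   0   0   5   5   5   5
  2   0   7   7   7   7   7   7   7  12  12  12
  3   0   7   7   7   7   8  15  15  15  15  15
  4   0   8  15  15  15  15  16  23  23  23  23
  5   0   8  15  15  15  20  20  23  23  23  28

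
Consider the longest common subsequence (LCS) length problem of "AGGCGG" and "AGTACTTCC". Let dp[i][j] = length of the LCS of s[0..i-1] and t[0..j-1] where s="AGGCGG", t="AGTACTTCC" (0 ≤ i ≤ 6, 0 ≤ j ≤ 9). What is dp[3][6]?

2

   ''  A  G  T  A  C  T  T  C  C
''  0  0  0  0  0  0  0  0  0  0
 A  0  1  1  1  1  1  1  1  1  1
 G  0  1  2  2  2  2  2  2  2  2
 G  0  1  2  2  2  2  2  2  2  2
 C  0  1  2  2  2  3  3  3  3  3
 G  0  1  2  2  2  3  3  3  3  3
 G  0  1  2  2  2  3  3  3  3  3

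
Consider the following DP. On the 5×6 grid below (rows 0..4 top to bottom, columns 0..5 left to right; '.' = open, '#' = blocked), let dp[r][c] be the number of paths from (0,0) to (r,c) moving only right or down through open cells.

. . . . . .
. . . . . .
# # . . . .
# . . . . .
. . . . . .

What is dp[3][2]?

3

r\c   0   1   2   3   4   5
  0   1   1   1   1   1   1
  1   1   2   3   4   5   6
  2   0   0   3   7  12  18
  3   0   0   3  10  22  40
  4   0   0   3  13  35  75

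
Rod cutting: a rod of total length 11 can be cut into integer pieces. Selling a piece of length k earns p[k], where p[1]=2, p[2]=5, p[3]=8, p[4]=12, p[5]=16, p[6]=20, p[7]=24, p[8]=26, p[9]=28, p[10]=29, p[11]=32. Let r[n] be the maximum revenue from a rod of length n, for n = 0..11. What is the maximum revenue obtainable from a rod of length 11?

   n    0    1    2    3    4    5    6    7    8    9   10   11
r[n]    0    2    5    8   12   16   20   24   26   29   32   36

36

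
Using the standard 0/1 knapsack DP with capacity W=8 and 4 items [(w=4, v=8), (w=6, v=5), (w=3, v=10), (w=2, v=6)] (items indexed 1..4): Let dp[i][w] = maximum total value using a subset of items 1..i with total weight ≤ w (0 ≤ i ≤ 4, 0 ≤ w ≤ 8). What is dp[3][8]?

18

i\w   0   1   2   3   4   5   6   7   8
  0   0   0   0   0   0   0   0   0   0
  1   0   0   0   0   8   8   8   8   8
  2   0   0   0   0   8   8   8   8   8
  3   0   0   0  10  10  10  10  18  18
  4   0   0   6  10  10  16  16  18  18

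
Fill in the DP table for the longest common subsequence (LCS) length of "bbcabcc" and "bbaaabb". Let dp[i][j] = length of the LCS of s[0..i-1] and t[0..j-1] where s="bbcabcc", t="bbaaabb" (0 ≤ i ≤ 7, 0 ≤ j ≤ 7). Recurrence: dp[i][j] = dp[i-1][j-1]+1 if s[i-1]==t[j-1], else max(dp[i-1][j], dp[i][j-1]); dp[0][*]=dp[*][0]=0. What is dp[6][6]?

   ''  b  b  a  a  a  b  b
''  0  0  0  0  0  0  0  0
 b  0  1  1  1  1  1  1  1
 b  0  1  2  2  2  2  2  2
 c  0  1  2  2  2  2  2  2
 a  0  1  2  3  3  3  3  3
 b  0  1  2  3  3  3  4  4
 c  0  1  2  3  3  3  4  4
 c  0  1  2  3  3  3  4  4

4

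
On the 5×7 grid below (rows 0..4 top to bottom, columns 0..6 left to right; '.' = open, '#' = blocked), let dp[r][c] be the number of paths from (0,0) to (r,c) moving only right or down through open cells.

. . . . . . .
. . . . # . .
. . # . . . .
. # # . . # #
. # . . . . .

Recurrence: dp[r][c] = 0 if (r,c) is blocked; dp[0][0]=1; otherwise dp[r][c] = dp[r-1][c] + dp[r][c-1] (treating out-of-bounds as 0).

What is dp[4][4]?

12

r\c   0   1   2   3   4   5   6
  0   1   1   1   1   1   1   1
  1   1   2   3   4   0   1   2
  2   1   3   0   4   4   5   7
  3   1   0   0   4   8   0   0
  4   1   0   0   4  12  12  12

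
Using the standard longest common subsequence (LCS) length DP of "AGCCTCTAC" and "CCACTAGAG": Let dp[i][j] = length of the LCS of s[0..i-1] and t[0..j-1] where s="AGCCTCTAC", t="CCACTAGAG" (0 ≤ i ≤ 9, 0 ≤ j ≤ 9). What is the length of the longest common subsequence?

   ''  C  C  A  C  T  A  G  A  G
''  0  0  0  0  0  0  0  0  0  0
 A  0  0  0  1  1  1  1  1  1  1
 G  0  0  0  1  1  1  1  2  2  2
 C  0  1  1  1  2  2  2  2  2  2
 C  0  1  2  2  2  2  2  2  2  2
 T  0  1  2  2  2  3  3  3  3  3
 C  0  1  2  2  3  3  3  3  3  3
 T  0  1  2  2  3  4  4  4  4  4
 A  0  1  2  3  3  4  5  5  5  5
 C  0  1  2  3  4  4  5  5  5  5

5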